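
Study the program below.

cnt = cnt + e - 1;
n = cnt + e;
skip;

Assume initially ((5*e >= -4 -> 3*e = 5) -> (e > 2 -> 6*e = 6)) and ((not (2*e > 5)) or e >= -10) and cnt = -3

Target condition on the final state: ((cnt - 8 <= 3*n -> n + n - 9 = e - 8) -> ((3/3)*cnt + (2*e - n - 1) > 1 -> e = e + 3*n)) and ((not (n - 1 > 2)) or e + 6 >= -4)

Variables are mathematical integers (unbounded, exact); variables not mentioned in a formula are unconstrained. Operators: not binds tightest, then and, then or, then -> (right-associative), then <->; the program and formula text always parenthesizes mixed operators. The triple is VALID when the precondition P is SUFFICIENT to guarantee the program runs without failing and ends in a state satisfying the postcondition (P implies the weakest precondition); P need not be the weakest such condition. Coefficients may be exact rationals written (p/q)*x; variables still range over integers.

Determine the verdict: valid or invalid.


Working backward. After the program, the postcondition ((cnt - 8 <= 3*n -> n + n - 9 = e - 8) -> ((3/3)*cnt + (2*e - n - 1) > 1 -> e = e + 3*n)) and ((not (n - 1 > 2)) or e + 6 >= -4) must hold; in canonical form it is ((cnt <= 3*n + 8 -> 2*n = e + 1) -> (cnt + 2*e > n + 2 -> 3*n = 0)) and ((not (n > 3)) or e >= -10).
Before skip: ((cnt <= 3*n + 8 -> 2*n = e + 1) -> (cnt + 2*e > n + 2 -> 3*n = 0)) and ((not (n > 3)) or e >= -10)
Before n := cnt + e: ((2*cnt + 3*e >= -8 -> 2*cnt + e = 1) -> (e > 2 -> 3*cnt + 3*e = 0)) and ((not (cnt + e > 3)) or e >= -10)
Before cnt := cnt + e - 1: ((2*cnt + 5*e >= -6 -> 2*cnt + 3*e = 3) -> (e > 2 -> 3*cnt + 6*e = 3)) and ((not (cnt + 2*e > 4)) or e >= -10)
The weakest precondition is ((2*cnt + 5*e >= -6 -> 2*cnt + 3*e = 3) -> (e > 2 -> 3*cnt + 6*e = 3)) and ((not (cnt + 2*e > 4)) or e >= -10).
Check whether ((5*e >= -4 -> 3*e = 5) -> (e > 2 -> 6*e = 6)) and ((not (2*e > 5)) or e >= -10) and cnt = -3 implies it.
Countermodel: at the initial state cnt = -3, e = 3, the precondition holds but the weakest precondition fails.
Answer: invalid


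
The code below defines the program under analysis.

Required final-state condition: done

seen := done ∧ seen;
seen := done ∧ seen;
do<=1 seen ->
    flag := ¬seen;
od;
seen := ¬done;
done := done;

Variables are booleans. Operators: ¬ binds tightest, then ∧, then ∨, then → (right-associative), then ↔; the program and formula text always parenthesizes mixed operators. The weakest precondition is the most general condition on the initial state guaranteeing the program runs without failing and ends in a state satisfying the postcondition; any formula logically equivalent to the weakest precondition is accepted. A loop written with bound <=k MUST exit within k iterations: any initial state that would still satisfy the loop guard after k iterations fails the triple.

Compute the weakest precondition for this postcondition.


Working backward. After the program, done must hold.
Before done := done: done
Before seen := ¬done: done
Before the loop (bound <=1), unroll the exhaustion recursion (WP_0 = exit-now case; WP_j = one more guarded iteration, up to j = 1):
  WP_0: (¬seen) ∧ done
  WP_1: (seen → ((¬seen) ∧ done)) ∧ ((¬seen) → done)
So before the loop: (seen → ((¬seen) ∧ done)) ∧ ((¬seen) → done)
Before seen := done ∧ seen: ((done ∧ seen) → ((¬(done ∧ seen)) ∧ done)) ∧ ((¬(done ∧ seen)) → done)
Before seen := done ∧ seen: ((done ∧ seen) → ((¬(done ∧ seen)) ∧ done)) ∧ ((¬(done ∧ seen)) → done)
Answer: WP = ((done ∧ seen) → ((¬(done ∧ seen)) ∧ done)) ∧ ((¬(done ∧ seen)) → done)


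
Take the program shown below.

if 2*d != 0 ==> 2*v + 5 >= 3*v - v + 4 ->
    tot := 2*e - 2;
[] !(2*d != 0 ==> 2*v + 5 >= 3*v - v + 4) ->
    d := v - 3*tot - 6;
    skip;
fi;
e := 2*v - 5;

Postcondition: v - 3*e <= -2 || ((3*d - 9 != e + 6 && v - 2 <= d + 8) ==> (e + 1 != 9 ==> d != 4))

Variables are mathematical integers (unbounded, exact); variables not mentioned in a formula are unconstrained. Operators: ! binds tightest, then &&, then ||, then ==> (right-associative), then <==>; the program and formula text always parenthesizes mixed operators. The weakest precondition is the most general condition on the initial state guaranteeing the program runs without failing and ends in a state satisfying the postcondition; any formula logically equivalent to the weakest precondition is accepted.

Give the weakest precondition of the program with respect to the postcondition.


Working backward. After the program, the postcondition v - 3*e <= -2 || ((3*d - 9 != e + 6 && v - 2 <= d + 8) ==> (e + 1 != 9 ==> d != 4)) must hold; in canonical form it is v <= 3*e - 2 || ((3*d != e + 15 && v <= d + 10) ==> (e != 8 ==> d != 4)).
Before e := 2*v - 5: 5*v >= 17 || ((3*d != 2*v + 10 && v <= d + 10) ==> (2*v != 13 ==> d != 4))
Then branch requires 5*v >= 17 || ((3*d != 2*v + 10 && v <= d + 10) ==> (2*v != 13 ==> d != 4)); else branch requires 5*v >= 17 || ((v != 9*tot + 28 && 3*tot <= 4) ==> (2*v != 13 ==> v != 3*tot + 10)).
Before the if: 5*v >= 17 || ((3*d != 2*v + 10 && v <= d + 10) ==> (2*v != 13 ==> d != 4))
Answer: WP = 5*v >= 17 || ((3*d != 2*v + 10 && v <= d + 10) ==> (2*v != 13 ==> d != 4))


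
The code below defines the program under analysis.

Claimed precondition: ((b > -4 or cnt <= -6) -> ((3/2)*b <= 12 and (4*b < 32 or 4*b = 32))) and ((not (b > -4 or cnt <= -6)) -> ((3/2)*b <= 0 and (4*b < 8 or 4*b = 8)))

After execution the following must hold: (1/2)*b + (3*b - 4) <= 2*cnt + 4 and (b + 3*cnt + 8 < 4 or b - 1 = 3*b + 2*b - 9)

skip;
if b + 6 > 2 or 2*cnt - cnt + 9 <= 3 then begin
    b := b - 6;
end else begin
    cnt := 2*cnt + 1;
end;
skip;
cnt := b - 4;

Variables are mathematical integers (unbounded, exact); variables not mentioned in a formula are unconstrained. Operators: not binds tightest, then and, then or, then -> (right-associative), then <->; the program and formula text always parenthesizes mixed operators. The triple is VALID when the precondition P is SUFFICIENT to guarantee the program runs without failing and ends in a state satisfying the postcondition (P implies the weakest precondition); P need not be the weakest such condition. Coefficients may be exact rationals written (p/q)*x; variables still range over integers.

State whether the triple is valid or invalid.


Working backward. After the program, the postcondition (1/2)*b + (3*b - 4) <= 2*cnt + 4 and (b + 3*cnt + 8 < 4 or b - 1 = 3*b + 2*b - 9) must hold; in canonical form it is (7/2)*b <= 2*cnt + 8 and (b + 3*cnt < -4 or 4*b = 8).
Before cnt := b - 4: (3/2)*b <= 0 and (4*b < 8 or 4*b = 8)
Before skip: (3/2)*b <= 0 and (4*b < 8 or 4*b = 8)
Then branch requires (3/2)*b <= 9 and (4*b < 32 or 4*b = 32); else branch requires (3/2)*b <= 0 and (4*b < 8 or 4*b = 8).
Before the if: ((b > -4 or cnt <= -6) -> ((3/2)*b <= 9 and (4*b < 32 or 4*b = 32))) and ((not (b > -4 or cnt <= -6)) -> ((3/2)*b <= 0 and (4*b < 8 or 4*b = 8)))
Before skip: ((b > -4 or cnt <= -6) -> ((3/2)*b <= 9 and (4*b < 32 or 4*b = 32))) and ((not (b > -4 or cnt <= -6)) -> ((3/2)*b <= 0 and (4*b < 8 or 4*b = 8)))
The weakest precondition is ((b > -4 or cnt <= -6) -> ((3/2)*b <= 9 and (4*b < 32 or 4*b = 32))) and ((not (b > -4 or cnt <= -6)) -> ((3/2)*b <= 0 and (4*b < 8 or 4*b = 8))).
Check whether ((b > -4 or cnt <= -6) -> ((3/2)*b <= 12 and (4*b < 32 or 4*b = 32))) and ((not (b > -4 or cnt <= -6)) -> ((3/2)*b <= 0 and (4*b < 8 or 4*b = 8))) implies it.
Countermodel: at the initial state b = 7, cnt = -5, the precondition holds but the weakest precondition fails.
Answer: invalid


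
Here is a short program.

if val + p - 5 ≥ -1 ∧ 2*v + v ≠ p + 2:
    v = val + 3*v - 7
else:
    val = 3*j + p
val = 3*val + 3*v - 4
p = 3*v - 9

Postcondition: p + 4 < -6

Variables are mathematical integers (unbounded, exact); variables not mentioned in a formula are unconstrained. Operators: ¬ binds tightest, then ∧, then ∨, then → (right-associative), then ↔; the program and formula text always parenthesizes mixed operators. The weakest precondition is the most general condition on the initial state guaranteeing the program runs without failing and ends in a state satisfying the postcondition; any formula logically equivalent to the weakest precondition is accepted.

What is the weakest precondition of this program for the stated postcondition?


Working backward. After the program, the postcondition p + 4 < -6 must hold; in canonical form it is p < -10.
Before p := 3*v - 9: 3*v < -1
Before val := 3*val + 3*v - 4: 3*v < -1
Then branch requires 9*v + 3*val < 20; else branch requires 3*v < -1.
Before the if: ((p + val ≥ 4 ∧ 3*v ≠ p + 2) → 9*v + 3*val < 20) ∧ ((¬(p + val ≥ 4 ∧ 3*v ≠ p + 2)) → 3*v < -1)
Answer: WP = ((p + val ≥ 4 ∧ 3*v ≠ p + 2) → 9*v + 3*val < 20) ∧ ((¬(p + val ≥ 4 ∧ 3*v ≠ p + 2)) → 3*v < -1)


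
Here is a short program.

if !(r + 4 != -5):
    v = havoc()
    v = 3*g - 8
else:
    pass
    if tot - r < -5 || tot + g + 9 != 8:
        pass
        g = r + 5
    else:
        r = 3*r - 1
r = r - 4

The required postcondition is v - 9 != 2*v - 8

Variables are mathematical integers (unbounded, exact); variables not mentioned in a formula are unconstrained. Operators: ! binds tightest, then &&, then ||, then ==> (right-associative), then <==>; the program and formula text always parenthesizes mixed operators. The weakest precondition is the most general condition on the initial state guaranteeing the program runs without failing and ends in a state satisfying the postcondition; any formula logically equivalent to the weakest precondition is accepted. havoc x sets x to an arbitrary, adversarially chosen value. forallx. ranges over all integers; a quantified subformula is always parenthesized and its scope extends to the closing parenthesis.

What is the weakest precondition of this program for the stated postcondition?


Working backward. After the program, the postcondition v - 9 != 2*v - 8 must hold; in canonical form it is v != -1.
Before r := r - 4: v != -1
Then branch requires 3*g != 7; else branch requires ((tot < r - 5 || g + tot != -1) ==> v != -1) && ((!(tot < r - 5 || g + tot != -1)) ==> v != -1).
Before the if: ((!(r != -9)) ==> 3*g != 7) && (r != -9 ==> (((tot < r - 5 || g + tot != -1) ==> v != -1) && ((!(tot < r - 5 || g + tot != -1)) ==> v != -1)))
Answer: WP = ((!(r != -9)) ==> 3*g != 7) && (r != -9 ==> (((tot < r - 5 || g + tot != -1) ==> v != -1) && ((!(tot < r - 5 || g + tot != -1)) ==> v != -1)))


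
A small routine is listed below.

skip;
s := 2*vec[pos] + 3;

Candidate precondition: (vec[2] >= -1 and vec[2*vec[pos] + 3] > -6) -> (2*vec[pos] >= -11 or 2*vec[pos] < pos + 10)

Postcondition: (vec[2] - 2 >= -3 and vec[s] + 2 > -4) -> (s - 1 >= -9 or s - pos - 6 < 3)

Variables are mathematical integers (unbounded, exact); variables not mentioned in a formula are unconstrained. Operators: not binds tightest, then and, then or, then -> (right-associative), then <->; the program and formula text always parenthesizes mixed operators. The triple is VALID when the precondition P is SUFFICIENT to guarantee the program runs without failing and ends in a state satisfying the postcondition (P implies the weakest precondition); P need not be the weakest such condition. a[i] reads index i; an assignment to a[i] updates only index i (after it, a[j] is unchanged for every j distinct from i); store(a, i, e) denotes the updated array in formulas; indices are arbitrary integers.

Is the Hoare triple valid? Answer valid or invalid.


Working backward. After the program, the postcondition (vec[2] - 2 >= -3 and vec[s] + 2 > -4) -> (s - 1 >= -9 or s - pos - 6 < 3) must hold; in canonical form it is (vec[2] >= -1 and vec[s] > -6) -> (s >= -8 or s < pos + 9).
Before s := 2*vec[pos] + 3: (vec[2] >= -1 and vec[2*vec[pos] + 3] > -6) -> (2*vec[pos] >= -11 or 2*vec[pos] < pos + 6)
Before skip: (vec[2] >= -1 and vec[2*vec[pos] + 3] > -6) -> (2*vec[pos] >= -11 or 2*vec[pos] < pos + 6)
The weakest precondition is (vec[2] >= -1 and vec[2*vec[pos] + 3] > -6) -> (2*vec[pos] >= -11 or 2*vec[pos] < pos + 6).
Check whether (vec[2] >= -1 and vec[2*vec[pos] + 3] > -6) -> (2*vec[pos] >= -11 or 2*vec[pos] < pos + 10) implies it.
Countermodel: at the initial state pos = -18, vec = {[-18] = -6, [-9] = 17422, [2] = 0, elsewhere 17422}, the precondition holds but the weakest precondition fails.
Answer: invalid


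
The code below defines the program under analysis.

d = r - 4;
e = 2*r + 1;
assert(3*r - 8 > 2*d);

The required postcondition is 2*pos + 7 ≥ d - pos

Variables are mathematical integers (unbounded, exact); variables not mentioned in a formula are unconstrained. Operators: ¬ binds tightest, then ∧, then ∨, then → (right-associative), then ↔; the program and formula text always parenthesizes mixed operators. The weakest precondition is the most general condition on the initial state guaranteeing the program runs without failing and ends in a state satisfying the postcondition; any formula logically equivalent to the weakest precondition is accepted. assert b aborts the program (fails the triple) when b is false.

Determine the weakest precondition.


Working backward. After the program, the postcondition 2*pos + 7 ≥ d - pos must hold; in canonical form it is 3*pos ≥ d - 7.
Before assert 3*r - 8 > 2*d: 3*r > 2*d + 8 ∧ 3*pos ≥ d - 7
Before e := 2*r + 1: 3*r > 2*d + 8 ∧ 3*pos ≥ d - 7
Before d := r - 4: r > 0 ∧ 3*pos ≥ r - 11
Answer: WP = r > 0 ∧ 3*pos ≥ r - 11


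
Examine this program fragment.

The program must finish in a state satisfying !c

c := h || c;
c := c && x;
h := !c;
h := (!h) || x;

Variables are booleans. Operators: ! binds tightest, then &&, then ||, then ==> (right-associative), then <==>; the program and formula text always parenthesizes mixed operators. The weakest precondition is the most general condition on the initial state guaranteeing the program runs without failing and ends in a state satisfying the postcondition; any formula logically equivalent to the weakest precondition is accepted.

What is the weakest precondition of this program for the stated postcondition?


Working backward. After the program, !c must hold.
Before h := (!h) || x: !c
Before h := !c: !c
Before c := c && x: !(c && x)
Before c := h || c: !((h || c) && x)
Answer: WP = !((h || c) && x)


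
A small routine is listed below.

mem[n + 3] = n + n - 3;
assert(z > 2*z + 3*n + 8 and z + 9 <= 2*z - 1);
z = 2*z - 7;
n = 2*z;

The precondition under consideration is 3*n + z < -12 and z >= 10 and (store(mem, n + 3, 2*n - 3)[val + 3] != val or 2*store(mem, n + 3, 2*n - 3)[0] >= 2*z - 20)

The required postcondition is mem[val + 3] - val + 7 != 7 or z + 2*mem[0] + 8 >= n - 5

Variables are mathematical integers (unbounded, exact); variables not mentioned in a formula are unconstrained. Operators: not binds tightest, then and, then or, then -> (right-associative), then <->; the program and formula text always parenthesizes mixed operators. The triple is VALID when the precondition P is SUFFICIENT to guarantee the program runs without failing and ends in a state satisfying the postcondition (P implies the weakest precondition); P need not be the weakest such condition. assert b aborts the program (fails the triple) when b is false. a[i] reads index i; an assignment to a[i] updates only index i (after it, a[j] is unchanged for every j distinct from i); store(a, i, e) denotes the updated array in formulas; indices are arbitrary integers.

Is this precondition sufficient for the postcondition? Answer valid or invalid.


Working backward. After the program, the postcondition mem[val + 3] - val + 7 != 7 or z + 2*mem[0] + 8 >= n - 5 must hold; in canonical form it is mem[val + 3] != val or 2*mem[0] + z >= n - 13.
Before n := 2*z: mem[val + 3] != val or 2*mem[0] >= z - 13
Before z := 2*z - 7: mem[val + 3] != val or 2*mem[0] >= 2*z - 20
Before assert z > 2*z + 3*n + 8 and z + 9 <= 2*z - 1: 3*n + z < -8 and z >= 10 and (mem[val + 3] != val or 2*mem[0] >= 2*z - 20)
Before mem[n + 3] := n + n - 3: 3*n + z < -8 and z >= 10 and (store(mem, n + 3, 2*n - 3)[val + 3] != val or 2*store(mem, n + 3, 2*n - 3)[0] >= 2*z - 20)
The weakest precondition is 3*n + z < -8 and z >= 10 and (store(mem, n + 3, 2*n - 3)[val + 3] != val or 2*store(mem, n + 3, 2*n - 3)[0] >= 2*z - 20).
Check whether 3*n + z < -12 and z >= 10 and (store(mem, n + 3, 2*n - 3)[val + 3] != val or 2*store(mem, n + 3, 2*n - 3)[0] >= 2*z - 20) implies it.
Every state satisfying the precondition satisfies the weakest precondition: the implication holds.
Answer: valid


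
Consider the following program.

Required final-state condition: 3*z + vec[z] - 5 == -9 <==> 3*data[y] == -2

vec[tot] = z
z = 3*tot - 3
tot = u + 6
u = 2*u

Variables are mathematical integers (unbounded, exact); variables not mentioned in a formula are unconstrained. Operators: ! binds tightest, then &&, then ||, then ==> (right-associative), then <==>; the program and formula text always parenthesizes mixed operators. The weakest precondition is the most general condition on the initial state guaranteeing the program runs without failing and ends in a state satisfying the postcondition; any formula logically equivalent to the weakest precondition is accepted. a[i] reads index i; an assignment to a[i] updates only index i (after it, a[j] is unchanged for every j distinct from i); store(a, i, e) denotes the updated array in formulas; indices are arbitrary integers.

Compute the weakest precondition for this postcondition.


Working backward. After the program, the postcondition 3*z + vec[z] - 5 == -9 <==> 3*data[y] == -2 must hold; in canonical form it is vec[z] + 3*z == -4 <==> 3*data[y] == -2.
Before u := 2*u: vec[z] + 3*z == -4 <==> 3*data[y] == -2
Before tot := u + 6: vec[z] + 3*z == -4 <==> 3*data[y] == -2
Before z := 3*tot - 3: vec[3*tot - 3] + 9*tot == 5 <==> 3*data[y] == -2
Before vec[tot] := z: store(vec, tot, z)[3*tot - 3] + 9*tot == 5 <==> 3*data[y] == -2
Answer: WP = store(vec, tot, z)[3*tot - 3] + 9*tot == 5 <==> 3*data[y] == -2


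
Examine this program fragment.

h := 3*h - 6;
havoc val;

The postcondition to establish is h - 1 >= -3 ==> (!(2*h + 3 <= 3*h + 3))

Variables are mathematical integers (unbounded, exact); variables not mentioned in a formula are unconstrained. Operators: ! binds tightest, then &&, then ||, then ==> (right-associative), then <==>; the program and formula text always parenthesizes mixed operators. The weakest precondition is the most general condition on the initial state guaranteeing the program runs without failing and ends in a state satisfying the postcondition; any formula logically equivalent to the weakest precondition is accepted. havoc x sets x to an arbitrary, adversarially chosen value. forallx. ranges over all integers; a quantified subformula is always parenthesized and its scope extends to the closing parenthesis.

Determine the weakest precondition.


Working backward. After the program, the postcondition h - 1 >= -3 ==> (!(2*h + 3 <= 3*h + 3)) must hold; in canonical form it is h >= -2 ==> (!(h >= 0)).
Before havoc val: h >= -2 ==> (!(h >= 0))
Before h := 3*h - 6: 3*h >= 4 ==> (!(3*h >= 6))
Answer: WP = 3*h >= 4 ==> (!(3*h >= 6))


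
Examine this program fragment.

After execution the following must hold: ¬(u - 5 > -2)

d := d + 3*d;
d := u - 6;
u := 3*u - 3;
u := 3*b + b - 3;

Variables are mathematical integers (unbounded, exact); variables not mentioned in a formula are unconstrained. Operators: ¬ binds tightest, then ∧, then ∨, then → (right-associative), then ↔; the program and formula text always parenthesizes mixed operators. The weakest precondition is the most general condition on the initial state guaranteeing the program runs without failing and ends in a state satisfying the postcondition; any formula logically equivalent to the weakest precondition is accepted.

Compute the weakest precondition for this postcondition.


Working backward. After the program, the postcondition ¬(u - 5 > -2) must hold; in canonical form it is ¬(u > 3).
Before u := 3*b + b - 3: ¬(4*b > 6)
Before u := 3*u - 3: ¬(4*b > 6)
Before d := u - 6: ¬(4*b > 6)
Before d := d + 3*d: ¬(4*b > 6)
Answer: WP = ¬(4*b > 6)


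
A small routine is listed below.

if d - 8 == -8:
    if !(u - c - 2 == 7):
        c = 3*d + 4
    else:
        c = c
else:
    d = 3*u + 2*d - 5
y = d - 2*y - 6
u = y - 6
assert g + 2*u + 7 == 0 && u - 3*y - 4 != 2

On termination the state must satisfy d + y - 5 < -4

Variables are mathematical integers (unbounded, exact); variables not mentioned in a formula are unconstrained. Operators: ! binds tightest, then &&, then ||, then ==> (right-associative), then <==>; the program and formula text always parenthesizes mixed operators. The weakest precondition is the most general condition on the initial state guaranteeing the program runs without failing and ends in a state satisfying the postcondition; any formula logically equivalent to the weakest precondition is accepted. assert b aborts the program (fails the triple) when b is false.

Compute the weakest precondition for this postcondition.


Working backward. After the program, the postcondition d + y - 5 < -4 must hold; in canonical form it is d + y < 1.
Before assert g + 2*u + 7 == 0 && u - 3*y - 4 != 2: g + 2*u == -7 && u != 3*y + 6 && d + y < 1
Before u := y - 6: g + 2*y == 5 && 2*y != -12 && d + y < 1
Before y := d - 2*y - 6: 2*d + g == 4*y + 17 && 2*d != 4*y && 2*d < 2*y + 7
Then branch requires ((!(u == c + 9)) ==> (2*d + g == 4*y + 17 && 2*d != 4*y && 2*d < 2*y + 7)) && (u == c + 9 ==> (2*d + g == 4*y + 17 && 2*d != 4*y && 2*d < 2*y + 7)); else branch requires 4*d + g + 6*u == 4*y + 27 && 4*d + 6*u != 4*y + 10 && 4*d + 6*u < 2*y + 17.
Before the if: (d == 0 ==> (((!(u == c + 9)) ==> (2*d + g == 4*y + 17 && 2*d != 4*y && 2*d < 2*y + 7)) && (u == c + 9 ==> (2*d + g == 4*y + 17 && 2*d != 4*y && 2*d < 2*y + 7)))) && ((!(d == 0)) ==> (4*d + g + 6*u == 4*y + 27 && 4*d + 6*u != 4*y + 10 && 4*d + 6*u < 2*y + 17))
Answer: WP = (d == 0 ==> (((!(u == c + 9)) ==> (2*d + g == 4*y + 17 && 2*d != 4*y && 2*d < 2*y + 7)) && (u == c + 9 ==> (2*d + g == 4*y + 17 && 2*d != 4*y && 2*d < 2*y + 7)))) && ((!(d == 0)) ==> (4*d + g + 6*u == 4*y + 27 && 4*d + 6*u != 4*y + 10 && 4*d + 6*u < 2*y + 17))


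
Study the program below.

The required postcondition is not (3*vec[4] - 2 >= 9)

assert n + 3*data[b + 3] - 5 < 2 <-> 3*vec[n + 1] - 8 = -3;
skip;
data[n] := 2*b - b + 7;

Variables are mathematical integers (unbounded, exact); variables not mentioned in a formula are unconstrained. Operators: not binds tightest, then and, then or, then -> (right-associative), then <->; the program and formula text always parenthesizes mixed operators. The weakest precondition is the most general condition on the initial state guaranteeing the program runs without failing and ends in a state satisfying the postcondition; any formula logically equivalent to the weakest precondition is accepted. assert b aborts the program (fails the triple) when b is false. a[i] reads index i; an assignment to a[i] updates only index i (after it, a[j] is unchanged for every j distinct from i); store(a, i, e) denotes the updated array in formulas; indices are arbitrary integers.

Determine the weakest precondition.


Working backward. After the program, the postcondition not (3*vec[4] - 2 >= 9) must hold; in canonical form it is not (3*vec[4] >= 11).
Before data[n] := 2*b - b + 7: not (3*vec[4] >= 11)
Before skip: not (3*vec[4] >= 11)
Before assert n + 3*data[b + 3] - 5 < 2 <-> 3*vec[n + 1] - 8 = -3: (3*data[b + 3] + n < 7 <-> 3*vec[n + 1] = 5) and (not (3*vec[4] >= 11))
Answer: WP = (3*data[b + 3] + n < 7 <-> 3*vec[n + 1] = 5) and (not (3*vec[4] >= 11))


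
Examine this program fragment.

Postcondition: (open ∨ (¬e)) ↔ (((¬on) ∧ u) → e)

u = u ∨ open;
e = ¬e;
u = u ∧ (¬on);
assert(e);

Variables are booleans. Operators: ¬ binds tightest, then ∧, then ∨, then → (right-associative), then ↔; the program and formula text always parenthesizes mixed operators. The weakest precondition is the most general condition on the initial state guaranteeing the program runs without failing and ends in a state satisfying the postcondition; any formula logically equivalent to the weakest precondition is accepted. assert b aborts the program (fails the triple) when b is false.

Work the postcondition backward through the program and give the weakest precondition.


Working backward. After the program, (open ∨ (¬e)) ↔ (((¬on) ∧ u) → e) must hold.
Before assert e: e ∧ ((open ∨ (¬e)) ↔ (((¬on) ∧ u) → e))
Before u := u ∧ (¬on): e ∧ ((open ∨ (¬e)) ↔ (((¬on) ∧ u) → e))
Before e := ¬e: (¬e) ∧ ((open ∨ e) ↔ (((¬on) ∧ u) → (¬e)))
Before u := u ∨ open: (¬e) ∧ ((open ∨ e) ↔ (((¬on) ∧ (u ∨ open)) → (¬e)))
Answer: WP = (¬e) ∧ ((open ∨ e) ↔ (((¬on) ∧ (u ∨ open)) → (¬e)))


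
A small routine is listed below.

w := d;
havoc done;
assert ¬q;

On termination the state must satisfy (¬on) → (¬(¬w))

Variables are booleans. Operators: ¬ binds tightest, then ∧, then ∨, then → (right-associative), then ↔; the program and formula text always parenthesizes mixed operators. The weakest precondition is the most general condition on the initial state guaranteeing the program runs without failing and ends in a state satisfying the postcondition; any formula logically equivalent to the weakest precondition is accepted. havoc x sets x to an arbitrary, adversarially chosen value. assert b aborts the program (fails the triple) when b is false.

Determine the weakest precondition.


Working backward. After the program, the postcondition (¬on) → (¬(¬w)) must hold; in canonical form it is (¬on) → w.
Before assert ¬q: (¬q) ∧ ((¬on) → w)
Before havoc done: (¬q) ∧ ((¬on) → w)
Before w := d: (¬q) ∧ ((¬on) → d)
Answer: WP = (¬q) ∧ ((¬on) → d)


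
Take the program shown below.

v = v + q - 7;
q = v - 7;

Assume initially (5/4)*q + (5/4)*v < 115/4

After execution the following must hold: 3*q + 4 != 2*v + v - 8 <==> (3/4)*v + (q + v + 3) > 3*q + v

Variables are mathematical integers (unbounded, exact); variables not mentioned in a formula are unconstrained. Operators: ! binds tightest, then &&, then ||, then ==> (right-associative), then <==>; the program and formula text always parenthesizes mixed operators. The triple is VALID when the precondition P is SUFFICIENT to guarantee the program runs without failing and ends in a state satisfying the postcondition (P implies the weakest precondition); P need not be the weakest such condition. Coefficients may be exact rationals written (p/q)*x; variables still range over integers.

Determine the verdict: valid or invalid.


Working backward. After the program, the postcondition 3*q + 4 != 2*v + v - 8 <==> (3/4)*v + (q + v + 3) > 3*q + v must hold; in canonical form it is 3*q != 3*v - 12 <==> (3/4)*v > 2*q - 3.
Before q := v - 7: (5/4)*v < 17
Before v := v + q - 7: (5/4)*q + (5/4)*v < 103/4
The weakest precondition is (5/4)*q + (5/4)*v < 103/4.
Check whether (5/4)*q + (5/4)*v < 115/4 implies it.
Countermodel: at the initial state q = 0, v = 21, the precondition holds but the weakest precondition fails.
Answer: invalid


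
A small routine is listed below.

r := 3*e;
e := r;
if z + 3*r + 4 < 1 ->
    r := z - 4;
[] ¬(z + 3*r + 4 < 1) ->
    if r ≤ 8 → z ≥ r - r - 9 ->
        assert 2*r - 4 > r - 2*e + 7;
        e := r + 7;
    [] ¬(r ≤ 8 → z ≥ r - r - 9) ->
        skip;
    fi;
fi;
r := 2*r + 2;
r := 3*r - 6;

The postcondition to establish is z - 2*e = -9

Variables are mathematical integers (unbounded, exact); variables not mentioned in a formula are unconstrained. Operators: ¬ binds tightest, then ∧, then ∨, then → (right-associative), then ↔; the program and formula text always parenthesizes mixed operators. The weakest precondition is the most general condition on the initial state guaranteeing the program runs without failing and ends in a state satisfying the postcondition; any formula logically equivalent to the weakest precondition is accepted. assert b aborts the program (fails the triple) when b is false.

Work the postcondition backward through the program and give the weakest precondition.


Working backward. After the program, the postcondition z - 2*e = -9 must hold; in canonical form it is z = 2*e - 9.
Before r := 3*r - 6: z = 2*e - 9
Before r := 2*r + 2: z = 2*e - 9
Then branch requires z = 2*e - 9; else branch requires ((r ≤ 8 → z ≥ -9) → (2*e + r > 11 ∧ z = 2*r + 5)) ∧ ((¬(r ≤ 8 → z ≥ -9)) → z = 2*e - 9).
Before the if: (3*r + z < -3 → z = 2*e - 9) ∧ ((¬(3*r + z < -3)) → (((r ≤ 8 → z ≥ -9) → (2*e + r > 11 ∧ z = 2*r + 5)) ∧ ((¬(r ≤ 8 → z ≥ -9)) → z = 2*e - 9)))
Before e := r: (3*r + z < -3 → z = 2*r - 9) ∧ ((¬(3*r + z < -3)) → (((r ≤ 8 → z ≥ -9) → (3*r > 11 ∧ z = 2*r + 5)) ∧ ((¬(r ≤ 8 → z ≥ -9)) → z = 2*r - 9)))
Before r := 3*e: (9*e + z < -3 → z = 6*e - 9) ∧ ((¬(9*e + z < -3)) → (((3*e ≤ 8 → z ≥ -9) → (9*e > 11 ∧ z = 6*e + 5)) ∧ ((¬(3*e ≤ 8 → z ≥ -9)) → z = 6*e - 9)))
Answer: WP = (9*e + z < -3 → z = 6*e - 9) ∧ ((¬(9*e + z < -3)) → (((3*e ≤ 8 → z ≥ -9) → (9*e > 11 ∧ z = 6*e + 5)) ∧ ((¬(3*e ≤ 8 → z ≥ -9)) → z = 6*e - 9)))


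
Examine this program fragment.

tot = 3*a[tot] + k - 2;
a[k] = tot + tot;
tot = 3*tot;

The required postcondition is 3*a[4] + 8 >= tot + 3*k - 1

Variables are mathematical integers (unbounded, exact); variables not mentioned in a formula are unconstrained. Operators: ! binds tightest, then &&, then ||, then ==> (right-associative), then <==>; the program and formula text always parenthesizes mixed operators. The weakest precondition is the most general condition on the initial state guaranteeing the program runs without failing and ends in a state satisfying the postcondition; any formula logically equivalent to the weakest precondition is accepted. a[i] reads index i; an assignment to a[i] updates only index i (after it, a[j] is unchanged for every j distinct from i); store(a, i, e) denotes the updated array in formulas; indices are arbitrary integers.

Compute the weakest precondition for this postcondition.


Working backward. After the program, the postcondition 3*a[4] + 8 >= tot + 3*k - 1 must hold; in canonical form it is 3*a[4] >= 3*k + tot - 9.
Before tot := 3*tot: 3*a[4] >= 3*k + 3*tot - 9
Before a[k] := tot + tot: 3*store(a, k, 2*tot)[4] >= 3*k + 3*tot - 9
Before tot := 3*a[tot] + k - 2: 3*store(a, k, 6*a[tot] + 2*k - 4)[4] >= 9*a[tot] + 6*k - 15
Answer: WP = 3*store(a, k, 6*a[tot] + 2*k - 4)[4] >= 9*a[tot] + 6*k - 15


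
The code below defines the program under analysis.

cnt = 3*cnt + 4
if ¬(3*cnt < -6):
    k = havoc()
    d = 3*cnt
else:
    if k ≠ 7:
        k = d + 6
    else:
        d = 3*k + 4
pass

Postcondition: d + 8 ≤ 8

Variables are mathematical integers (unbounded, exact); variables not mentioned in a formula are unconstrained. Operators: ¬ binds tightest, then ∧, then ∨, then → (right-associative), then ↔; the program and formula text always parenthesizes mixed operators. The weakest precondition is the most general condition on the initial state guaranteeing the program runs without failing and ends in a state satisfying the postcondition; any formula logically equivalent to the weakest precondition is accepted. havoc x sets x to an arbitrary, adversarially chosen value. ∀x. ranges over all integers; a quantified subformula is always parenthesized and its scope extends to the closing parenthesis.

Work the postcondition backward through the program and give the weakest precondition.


Working backward. After the program, the postcondition d + 8 ≤ 8 must hold; in canonical form it is d ≤ 0.
Before skip: d ≤ 0
Then branch requires 3*cnt ≤ 0; else branch requires (k ≠ 7 → d ≤ 0) ∧ ((¬(k ≠ 7)) → 3*k ≤ -4).
Before the if: ((¬(3*cnt < -6)) → 3*cnt ≤ 0) ∧ (3*cnt < -6 → ((k ≠ 7 → d ≤ 0) ∧ ((¬(k ≠ 7)) → 3*k ≤ -4)))
Before cnt := 3*cnt + 4: ((¬(9*cnt < -18)) → 9*cnt ≤ -12) ∧ (9*cnt < -18 → ((k ≠ 7 → d ≤ 0) ∧ ((¬(k ≠ 7)) → 3*k ≤ -4)))
Answer: WP = ((¬(9*cnt < -18)) → 9*cnt ≤ -12) ∧ (9*cnt < -18 → ((k ≠ 7 → d ≤ 0) ∧ ((¬(k ≠ 7)) → 3*k ≤ -4)))


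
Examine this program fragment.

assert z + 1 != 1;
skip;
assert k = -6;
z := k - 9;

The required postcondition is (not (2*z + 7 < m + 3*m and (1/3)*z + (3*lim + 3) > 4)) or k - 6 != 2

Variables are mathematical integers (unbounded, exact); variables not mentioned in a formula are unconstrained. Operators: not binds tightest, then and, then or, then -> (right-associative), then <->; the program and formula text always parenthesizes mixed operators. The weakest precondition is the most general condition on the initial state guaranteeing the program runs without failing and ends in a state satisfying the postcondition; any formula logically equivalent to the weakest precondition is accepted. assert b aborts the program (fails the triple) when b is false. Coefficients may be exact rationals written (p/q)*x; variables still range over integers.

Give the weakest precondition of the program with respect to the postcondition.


Working backward. After the program, the postcondition (not (2*z + 7 < m + 3*m and (1/3)*z + (3*lim + 3) > 4)) or k - 6 != 2 must hold; in canonical form it is (not (2*z < 4*m - 7 and 3*lim + (1/3)*z > 1)) or k != 8.
Before z := k - 9: (not (2*k < 4*m + 11 and (1/3)*k + 3*lim > 4)) or k != 8
Before assert k = -6: k = -6 and ((not (2*k < 4*m + 11 and (1/3)*k + 3*lim > 4)) or k != 8)
Before skip: k = -6 and ((not (2*k < 4*m + 11 and (1/3)*k + 3*lim > 4)) or k != 8)
Before assert z + 1 != 1: z != 0 and k = -6 and ((not (2*k < 4*m + 11 and (1/3)*k + 3*lim > 4)) or k != 8)
Answer: WP = z != 0 and k = -6 and ((not (2*k < 4*m + 11 and (1/3)*k + 3*lim > 4)) or k != 8)


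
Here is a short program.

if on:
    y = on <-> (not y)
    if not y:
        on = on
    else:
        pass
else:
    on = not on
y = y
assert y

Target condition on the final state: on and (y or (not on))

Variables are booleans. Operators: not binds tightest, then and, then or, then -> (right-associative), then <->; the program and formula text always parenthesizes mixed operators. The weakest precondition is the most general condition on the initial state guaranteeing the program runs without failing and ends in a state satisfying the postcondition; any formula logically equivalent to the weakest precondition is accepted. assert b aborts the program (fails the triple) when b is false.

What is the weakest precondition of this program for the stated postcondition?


Working backward. After the program, on and (y or (not on)) must hold.
Before assert y: y and on and (y or (not on))
Before y := y: y and on and (y or (not on))
Then branch requires ((not (on <-> (not y))) -> ((on <-> (not y)) and on and ((on <-> (not y)) or (not on)))) and ((on <-> (not y)) -> ((on <-> (not y)) and on and ((on <-> (not y)) or (not on)))); else branch requires y and (not on) and (y or on).
Before the if: (on -> (((not (on <-> (not y))) -> ((on <-> (not y)) and on and ((on <-> (not y)) or (not on)))) and ((on <-> (not y)) -> ((on <-> (not y)) and on and ((on <-> (not y)) or (not on)))))) and ((not on) -> (y and (not on) and (y or on)))
Answer: WP = (on -> (((not (on <-> (not y))) -> ((on <-> (not y)) and on and ((on <-> (not y)) or (not on)))) and ((on <-> (not y)) -> ((on <-> (not y)) and on and ((on <-> (not y)) or (not on)))))) and ((not on) -> (y and (not on) and (y or on)))


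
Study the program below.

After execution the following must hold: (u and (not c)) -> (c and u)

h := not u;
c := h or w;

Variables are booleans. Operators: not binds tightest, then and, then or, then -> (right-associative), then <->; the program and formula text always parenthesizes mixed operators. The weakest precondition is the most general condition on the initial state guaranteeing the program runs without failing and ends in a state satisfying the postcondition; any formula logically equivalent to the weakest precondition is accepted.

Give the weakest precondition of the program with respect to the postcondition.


Working backward. After the program, (u and (not c)) -> (c and u) must hold.
Before c := h or w: (u and (not (h or w))) -> ((h or w) and u)
Before h := not u: (u and (not ((not u) or w))) -> (((not u) or w) and u)
Answer: WP = (u and (not ((not u) or w))) -> (((not u) or w) and u)


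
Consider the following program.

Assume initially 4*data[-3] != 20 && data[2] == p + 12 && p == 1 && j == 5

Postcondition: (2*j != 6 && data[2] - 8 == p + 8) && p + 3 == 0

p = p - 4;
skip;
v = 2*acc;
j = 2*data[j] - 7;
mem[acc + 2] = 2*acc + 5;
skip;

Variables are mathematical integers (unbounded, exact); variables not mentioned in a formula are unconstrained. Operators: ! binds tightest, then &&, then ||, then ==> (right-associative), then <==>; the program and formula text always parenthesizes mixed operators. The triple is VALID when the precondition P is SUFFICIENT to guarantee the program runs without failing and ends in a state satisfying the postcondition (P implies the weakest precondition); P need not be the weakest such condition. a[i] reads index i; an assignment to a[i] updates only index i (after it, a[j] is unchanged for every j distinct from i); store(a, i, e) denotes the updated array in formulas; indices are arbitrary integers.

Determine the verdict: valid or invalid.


Working backward. After the program, the postcondition (2*j != 6 && data[2] - 8 == p + 8) && p + 3 == 0 must hold; in canonical form it is 2*j != 6 && data[2] == p + 16 && p == -3.
Before skip: 2*j != 6 && data[2] == p + 16 && p == -3
Before mem[acc + 2] := 2*acc + 5: 2*j != 6 && data[2] == p + 16 && p == -3
Before j := 2*data[j] - 7: 4*data[j] != 20 && data[2] == p + 16 && p == -3
Before v := 2*acc: 4*data[j] != 20 && data[2] == p + 16 && p == -3
Before skip: 4*data[j] != 20 && data[2] == p + 16 && p == -3
Before p := p - 4: 4*data[j] != 20 && data[2] == p + 12 && p == 1
The weakest precondition is 4*data[j] != 20 && data[2] == p + 12 && p == 1.
Check whether 4*data[-3] != 20 && data[2] == p + 12 && p == 1 && j == 5 implies it.
Countermodel: at the initial state data = {[-3] = 3, [2] = 13, [5] = 5, elsewhere 3}, j = 5, p = 1, the precondition holds but the weakest precondition fails.
Answer: invalid


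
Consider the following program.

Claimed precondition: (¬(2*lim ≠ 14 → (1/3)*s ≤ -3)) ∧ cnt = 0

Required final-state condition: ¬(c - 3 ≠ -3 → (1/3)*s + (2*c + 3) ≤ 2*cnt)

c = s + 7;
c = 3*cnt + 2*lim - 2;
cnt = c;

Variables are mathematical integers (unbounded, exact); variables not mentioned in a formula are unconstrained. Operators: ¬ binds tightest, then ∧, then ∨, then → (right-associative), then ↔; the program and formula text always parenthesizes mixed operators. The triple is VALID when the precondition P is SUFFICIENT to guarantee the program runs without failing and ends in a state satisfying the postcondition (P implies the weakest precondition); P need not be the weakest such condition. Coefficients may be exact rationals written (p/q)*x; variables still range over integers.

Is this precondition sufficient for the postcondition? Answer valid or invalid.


Working backward. After the program, the postcondition ¬(c - 3 ≠ -3 → (1/3)*s + (2*c + 3) ≤ 2*cnt) must hold; in canonical form it is ¬(c ≠ 0 → 2*c + (1/3)*s ≤ 2*cnt - 3).
Before cnt := c: ¬(c ≠ 0 → (1/3)*s ≤ -3)
Before c := 3*cnt + 2*lim - 2: ¬(3*cnt + 2*lim ≠ 2 → (1/3)*s ≤ -3)
Before c := s + 7: ¬(3*cnt + 2*lim ≠ 2 → (1/3)*s ≤ -3)
The weakest precondition is ¬(3*cnt + 2*lim ≠ 2 → (1/3)*s ≤ -3).
Check whether (¬(2*lim ≠ 14 → (1/3)*s ≤ -3)) ∧ cnt = 0 implies it.
Countermodel: at the initial state cnt = 0, lim = 1, s = -8, the precondition holds but the weakest precondition fails.
Answer: invalid


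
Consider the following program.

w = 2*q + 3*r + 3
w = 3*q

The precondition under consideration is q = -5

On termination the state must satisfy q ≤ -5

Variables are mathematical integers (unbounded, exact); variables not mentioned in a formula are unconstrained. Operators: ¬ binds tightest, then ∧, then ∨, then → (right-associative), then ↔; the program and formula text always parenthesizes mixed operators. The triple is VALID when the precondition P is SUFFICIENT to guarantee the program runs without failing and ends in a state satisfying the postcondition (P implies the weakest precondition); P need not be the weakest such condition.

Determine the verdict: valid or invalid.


Working backward. After the program, q ≤ -5 must hold.
Before w := 3*q: q ≤ -5
Before w := 2*q + 3*r + 3: q ≤ -5
The weakest precondition is q ≤ -5.
Check whether q = -5 implies it.
Every state satisfying the precondition satisfies the weakest precondition: the implication holds.
Answer: valid
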